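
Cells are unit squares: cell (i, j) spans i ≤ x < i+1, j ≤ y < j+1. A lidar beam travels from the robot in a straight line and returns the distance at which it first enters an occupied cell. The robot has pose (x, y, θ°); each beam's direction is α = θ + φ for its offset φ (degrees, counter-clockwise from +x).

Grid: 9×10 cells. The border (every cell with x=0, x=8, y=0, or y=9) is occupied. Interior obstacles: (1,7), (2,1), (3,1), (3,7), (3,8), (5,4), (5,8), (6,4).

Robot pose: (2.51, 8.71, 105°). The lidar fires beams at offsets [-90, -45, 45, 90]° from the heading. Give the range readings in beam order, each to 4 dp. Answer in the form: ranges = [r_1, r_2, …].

ranges = [0.5073, 0.3349, 0.5800, 1.5633]

beam 1: φ=-90°, α=15°
  cosα=0.9659 sinα=0.2588 | (2,8) | tMaxX 0.5073 tMaxY 1.1205 | tΔX 1.0353 tΔY 3.8637
    t=0.5073 [x] (3,8) — stop
  → r_1 = 0.5073
beam 2: φ=-45°, α=60°
  cosα=0.5000 sinα=0.8660 | (2,8) | tMaxX 0.9800 tMaxY 0.3349 | tΔX 2.0000 tΔY 1.1547
    t=0.3349 [y] (2,9) — stop
  → r_2 = 0.3349
beam 3: φ=45°, α=150°
  cosα=-0.8660 sinα=0.5000 | (2,8) | tMaxX 0.5889 tMaxY 0.5800 | tΔX 1.1547 tΔY 2.0000
    t=0.5800 [y] (2,9) — stop
  → r_3 = 0.5800
beam 4: φ=90°, α=195°
  cosα=-0.9659 sinα=-0.2588 | (2,8) | tMaxX 0.5280 tMaxY 2.7432 | tΔX 1.0353 tΔY 3.8637
    t=0.5280 [x] (1,8)
    t=1.5633 [x] (0,8) — stop
  → r_4 = 1.5633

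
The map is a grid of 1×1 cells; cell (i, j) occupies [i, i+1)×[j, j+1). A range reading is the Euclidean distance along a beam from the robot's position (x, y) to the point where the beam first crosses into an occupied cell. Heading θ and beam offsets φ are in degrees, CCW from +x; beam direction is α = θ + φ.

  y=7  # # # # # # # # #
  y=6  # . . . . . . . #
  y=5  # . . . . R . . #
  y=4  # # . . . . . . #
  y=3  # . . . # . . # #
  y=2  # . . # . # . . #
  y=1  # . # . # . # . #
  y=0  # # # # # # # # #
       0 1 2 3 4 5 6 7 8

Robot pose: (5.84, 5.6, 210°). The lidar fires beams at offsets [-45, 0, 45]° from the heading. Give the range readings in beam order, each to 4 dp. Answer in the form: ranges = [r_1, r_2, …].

beam 1: φ=-45°, α=165°
  d=(-0.9659,0.2588)  start (5,5)  tX=0.8696 tY=1.5455  stride 1/|dx|=1.0353 1/|dy|=3.8637
    cross x-line → (4,5), t=0.8696
    cross y-line → (4,6), t=1.5455
    cross x-line → (3,6), t=1.9049
    cross x-line → (2,6), t=2.9402
    cross x-line → (1,6), t=3.9755
    cross x-line → (0,6), t=5.0107 (wall)
  → r_1 = 5.0107
beam 2: φ=0°, α=210°
  d=(-0.8660,-0.5000)  start (5,5)  tX=0.9699 tY=1.2000  stride 1/|dx|=1.1547 1/|dy|=2.0000
    cross x-line → (4,5), t=0.9699
    cross y-line → (4,4), t=1.2000
    cross x-line → (3,4), t=2.1246
    cross y-line → (3,3), t=3.2000
    cross x-line → (2,3), t=3.2793
    cross x-line → (1,3), t=4.4341
    cross y-line → (1,2), t=5.2000
    cross x-line → (0,2), t=5.5888 (wall)
  → r_2 = 5.5888
beam 3: φ=45°, α=255°
  d=(-0.2588,-0.9659)  start (5,5)  tX=3.2455 tY=0.6212  stride 1/|dx|=3.8637 1/|dy|=1.0353
    cross y-line → (5,4), t=0.6212
    cross y-line → (5,3), t=1.6564
    cross y-line → (5,2), t=2.6917 (wall)
  → r_3 = 2.6917

ranges = [5.0107, 5.5888, 2.6917]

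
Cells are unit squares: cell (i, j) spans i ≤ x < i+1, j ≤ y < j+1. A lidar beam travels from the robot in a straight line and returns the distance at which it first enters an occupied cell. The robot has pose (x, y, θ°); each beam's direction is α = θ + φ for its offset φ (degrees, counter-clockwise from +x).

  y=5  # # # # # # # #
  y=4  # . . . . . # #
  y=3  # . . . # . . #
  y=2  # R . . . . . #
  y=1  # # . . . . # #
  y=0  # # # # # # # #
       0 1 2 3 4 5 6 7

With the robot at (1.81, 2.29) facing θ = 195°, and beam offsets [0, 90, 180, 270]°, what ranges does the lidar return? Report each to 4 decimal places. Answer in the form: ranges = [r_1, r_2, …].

ranges = [0.8386, 0.3002, 2.7432, 2.8056]

beam 1: φ=0°, α=195°
  direction (-0.9659, -0.2588); cell (1,2); t to first gridline: x 0.8386, y 1.1205 (then +1.0353 / +3.8637)
    (0,2) via x @ 0.8386  # hit
  → r_1 = 0.8386
beam 2: φ=90°, α=285°
  direction (0.2588, -0.9659); cell (1,2); t to first gridline: x 0.7341, y 0.3002 (then +3.8637 / +1.0353)
    (1,1) via y @ 0.3002  # hit
  → r_2 = 0.3002
beam 3: φ=180°, α=15°
  direction (0.9659, 0.2588); cell (1,2); t to first gridline: x 0.1967, y 2.7432 (then +1.0353 / +3.8637)
    (2,2) via x @ 0.1967
    (3,2) via x @ 1.2320
    (4,2) via x @ 2.2673
    (4,3) via y @ 2.7432  # hit
  → r_3 = 2.7432
beam 4: φ=270°, α=105°
  direction (-0.2588, 0.9659); cell (1,2); t to first gridline: x 3.1296, y 0.7350 (then +3.8637 / +1.0353)
    (1,3) via y @ 0.7350
    (1,4) via y @ 1.7703
    (1,5) via y @ 2.8056  # hit
  → r_4 = 2.8056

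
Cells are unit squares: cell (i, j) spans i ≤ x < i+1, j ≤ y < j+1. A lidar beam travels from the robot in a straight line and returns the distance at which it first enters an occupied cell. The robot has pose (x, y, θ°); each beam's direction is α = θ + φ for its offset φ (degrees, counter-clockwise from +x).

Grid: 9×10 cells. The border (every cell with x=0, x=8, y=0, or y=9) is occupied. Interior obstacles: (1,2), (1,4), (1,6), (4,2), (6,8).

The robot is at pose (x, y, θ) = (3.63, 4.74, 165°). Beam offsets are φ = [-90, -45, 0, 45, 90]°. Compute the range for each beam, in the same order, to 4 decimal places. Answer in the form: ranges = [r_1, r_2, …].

beam 1: φ=-90°, α=75°
  dir = (cos 75°, sin 75°) = (0.2588, 0.9659); from cell (3,4)
  next x-line at t=1.4296, next y-line at t=0.2692; Δt_x=3.8637, Δt_y=1.0353
    y: enter (3,5) at t=0.2692
    y: enter (3,6) at t=1.3044
    x: enter (4,6) at t=1.4296
    y: enter (4,7) at t=2.3397
    y: enter (4,8) at t=3.3750
    y: enter (4,9) at t=4.4103 ← occupied
  → r_1 = 4.4103
beam 2: φ=-45°, α=120°
  dir = (cos 120°, sin 120°) = (-0.5000, 0.8660); from cell (3,4)
  next x-line at t=1.2600, next y-line at t=0.3002; Δt_x=2.0000, Δt_y=1.1547
    y: enter (3,5) at t=0.3002
    x: enter (2,5) at t=1.2600
    y: enter (2,6) at t=1.4549
    y: enter (2,7) at t=2.6096
    x: enter (1,7) at t=3.2600
    y: enter (1,8) at t=3.7643
    y: enter (1,9) at t=4.9190 ← occupied
  → r_2 = 4.9190
beam 3: φ=0°, α=165°
  dir = (cos 165°, sin 165°) = (-0.9659, 0.2588); from cell (3,4)
  next x-line at t=0.6522, next y-line at t=1.0046; Δt_x=1.0353, Δt_y=3.8637
    x: enter (2,4) at t=0.6522
    y: enter (2,5) at t=1.0046
    x: enter (1,5) at t=1.6875
    x: enter (0,5) at t=2.7228 ← occupied
  → r_3 = 2.7228
beam 4: φ=45°, α=210°
  dir = (cos 210°, sin 210°) = (-0.8660, -0.5000); from cell (3,4)
  next x-line at t=0.7275, next y-line at t=1.4800; Δt_x=1.1547, Δt_y=2.0000
    x: enter (2,4) at t=0.7275
    y: enter (2,3) at t=1.4800
    x: enter (1,3) at t=1.8822
    x: enter (0,3) at t=3.0369 ← occupied
  → r_4 = 3.0369
beam 5: φ=90°, α=255°
  dir = (cos 255°, sin 255°) = (-0.2588, -0.9659); from cell (3,4)
  next x-line at t=2.4341, next y-line at t=0.7661; Δt_x=3.8637, Δt_y=1.0353
    y: enter (3,3) at t=0.7661
    y: enter (3,2) at t=1.8014
    x: enter (2,2) at t=2.4341
    y: enter (2,1) at t=2.8367
    y: enter (2,0) at t=3.8719 ← occupied
  → r_5 = 3.8719

ranges = [4.4103, 4.9190, 2.7228, 3.0369, 3.8719]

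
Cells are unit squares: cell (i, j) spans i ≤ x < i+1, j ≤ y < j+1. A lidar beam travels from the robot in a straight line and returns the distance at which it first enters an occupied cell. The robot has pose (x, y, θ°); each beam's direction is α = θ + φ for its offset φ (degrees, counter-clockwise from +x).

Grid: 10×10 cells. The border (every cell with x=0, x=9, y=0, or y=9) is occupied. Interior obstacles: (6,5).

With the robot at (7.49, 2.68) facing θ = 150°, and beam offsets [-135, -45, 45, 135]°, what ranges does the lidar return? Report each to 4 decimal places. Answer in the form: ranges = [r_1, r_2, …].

ranges = [1.5633, 2.4018, 6.4910, 1.7393]

beam 1: φ=-135°, α=15°
  cosα=0.9659 sinα=0.2588 | (7,2) | tMaxX 0.5280 tMaxY 1.2364 | tΔX 1.0353 tΔY 3.8637
    t=0.5280 [x] (8,2)
    t=1.2364 [y] (8,3)
    t=1.5633 [x] (9,3) — stop
  → r_1 = 1.5633
beam 2: φ=-45°, α=105°
  cosα=-0.2588 sinα=0.9659 | (7,2) | tMaxX 1.8932 tMaxY 0.3313 | tΔX 3.8637 tΔY 1.0353
    t=0.3313 [y] (7,3)
    t=1.3666 [y] (7,4)
    t=1.8932 [x] (6,4)
    t=2.4018 [y] (6,5) — stop
  → r_2 = 2.4018
beam 3: φ=45°, α=195°
  cosα=-0.9659 sinα=-0.2588 | (7,2) | tMaxX 0.5073 tMaxY 2.6273 | tΔX 1.0353 tΔY 3.8637
    t=0.5073 [x] (6,2)
    t=1.5426 [x] (5,2)
    t=2.5778 [x] (4,2)
    t=2.6273 [y] (4,1)
    t=3.6131 [x] (3,1)
    t=4.6484 [x] (2,1)
    t=5.6837 [x] (1,1)
    t=6.4910 [y] (1,0) — stop
  → r_3 = 6.4910
beam 4: φ=135°, α=285°
  cosα=0.2588 sinα=-0.9659 | (7,2) | tMaxX 1.9705 tMaxY 0.7040 | tΔX 3.8637 tΔY 1.0353
    t=0.7040 [y] (7,1)
    t=1.7393 [y] (7,0) — stop
  → r_4 = 1.7393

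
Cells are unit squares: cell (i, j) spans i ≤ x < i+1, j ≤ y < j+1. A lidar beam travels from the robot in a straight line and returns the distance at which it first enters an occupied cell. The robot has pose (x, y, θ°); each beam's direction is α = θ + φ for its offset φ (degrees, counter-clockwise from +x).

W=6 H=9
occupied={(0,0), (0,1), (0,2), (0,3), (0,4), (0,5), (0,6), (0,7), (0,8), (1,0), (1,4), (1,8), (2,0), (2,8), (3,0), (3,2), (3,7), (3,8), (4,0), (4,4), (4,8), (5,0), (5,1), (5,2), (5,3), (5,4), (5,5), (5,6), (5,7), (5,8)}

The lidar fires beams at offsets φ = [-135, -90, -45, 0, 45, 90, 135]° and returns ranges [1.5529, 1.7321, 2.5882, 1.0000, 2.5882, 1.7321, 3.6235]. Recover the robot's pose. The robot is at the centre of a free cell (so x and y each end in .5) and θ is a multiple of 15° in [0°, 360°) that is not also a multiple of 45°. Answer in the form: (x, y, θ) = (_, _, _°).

Enumerate (i+0.5, j+0.5, θ) over the 24 free cells and 16 admissible headings. For each, cast all 7 beams and compare to the given ranges.
  (1.5, 2.5, 210°): beam 2 = 1.0000 ≠ 1.7321 ✗
  (2.5, 3.5, 105°): beam 1 = 1.0000 ≠ 1.5529 ✗
  (4.5, 5.5, 255°): beam 1 = 1.7321 ≠ 1.5529 ✗
  …
  (2.5, 3.5, 300°): r_1=1.5529, r_2=1.7321, r_3=2.5882, r_4=1.0000, r_5=2.5882, r_6=1.7321, r_7=3.6235 — all match ✓
Unique over the lattice → pose = (2.5, 3.5, 300°).

(x, y, θ) = (2.5, 3.5, 300°)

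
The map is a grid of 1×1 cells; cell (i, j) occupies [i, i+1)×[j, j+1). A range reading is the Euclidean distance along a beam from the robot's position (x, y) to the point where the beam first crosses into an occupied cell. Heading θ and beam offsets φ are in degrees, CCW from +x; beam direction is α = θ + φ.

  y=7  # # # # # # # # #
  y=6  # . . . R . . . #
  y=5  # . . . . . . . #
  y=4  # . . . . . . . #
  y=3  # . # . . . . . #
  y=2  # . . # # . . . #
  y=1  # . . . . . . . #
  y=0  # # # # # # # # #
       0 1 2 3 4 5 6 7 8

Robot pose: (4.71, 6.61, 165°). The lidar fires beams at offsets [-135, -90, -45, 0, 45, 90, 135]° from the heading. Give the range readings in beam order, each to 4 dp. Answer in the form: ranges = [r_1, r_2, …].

beam 1: φ=-135°, α=30°
  d=(0.8660,0.5000)  start (4,6)  tX=0.3349 tY=0.7800  stride 1/|dx|=1.1547 1/|dy|=2.0000
    cross x-line → (5,6), t=0.3349
    cross y-line → (5,7), t=0.7800 (wall)
  → r_1 = 0.7800
beam 2: φ=-90°, α=75°
  d=(0.2588,0.9659)  start (4,6)  tX=1.1205 tY=0.4038  stride 1/|dx|=3.8637 1/|dy|=1.0353
    cross y-line → (4,7), t=0.4038 (wall)
  → r_2 = 0.4038
beam 3: φ=-45°, α=120°
  d=(-0.5000,0.8660)  start (4,6)  tX=1.4200 tY=0.4503  stride 1/|dx|=2.0000 1/|dy|=1.1547
    cross y-line → (4,7), t=0.4503 (wall)
  → r_3 = 0.4503
beam 4: φ=0°, α=165°
  d=(-0.9659,0.2588)  start (4,6)  tX=0.7350 tY=1.5068  stride 1/|dx|=1.0353 1/|dy|=3.8637
    cross x-line → (3,6), t=0.7350
    cross y-line → (3,7), t=1.5068 (wall)
  → r_4 = 1.5068
beam 5: φ=45°, α=210°
  d=(-0.8660,-0.5000)  start (4,6)  tX=0.8198 tY=1.2200  stride 1/|dx|=1.1547 1/|dy|=2.0000
    cross x-line → (3,6), t=0.8198
    cross y-line → (3,5), t=1.2200
    cross x-line → (2,5), t=1.9745
    cross x-line → (1,5), t=3.1292
    cross y-line → (1,4), t=3.2200
    cross x-line → (0,4), t=4.2839 (wall)
  → r_5 = 4.2839
beam 6: φ=90°, α=255°
  d=(-0.2588,-0.9659)  start (4,6)  tX=2.7432 tY=0.6315  stride 1/|dx|=3.8637 1/|dy|=1.0353
    cross y-line → (4,5), t=0.6315
    cross y-line → (4,4), t=1.6668
    cross y-line → (4,3), t=2.7021
    cross x-line → (3,3), t=2.7432
    cross y-line → (3,2), t=3.7373 (wall)
  → r_6 = 3.7373
beam 7: φ=135°, α=300°
  d=(0.5000,-0.8660)  start (4,6)  tX=0.5800 tY=0.7044  stride 1/|dx|=2.0000 1/|dy|=1.1547
    cross x-line → (5,6), t=0.5800
    cross y-line → (5,5), t=0.7044
    cross y-line → (5,4), t=1.8591
    cross x-line → (6,4), t=2.5800
    cross y-line → (6,3), t=3.0138
    cross y-line → (6,2), t=4.1685
    cross x-line → (7,2), t=4.5800
    cross y-line → (7,1), t=5.3232
    cross y-line → (7,0), t=6.4779 (wall)
  → r_7 = 6.4779

ranges = [0.7800, 0.4038, 0.4503, 1.5068, 4.2839, 3.7373, 6.4779]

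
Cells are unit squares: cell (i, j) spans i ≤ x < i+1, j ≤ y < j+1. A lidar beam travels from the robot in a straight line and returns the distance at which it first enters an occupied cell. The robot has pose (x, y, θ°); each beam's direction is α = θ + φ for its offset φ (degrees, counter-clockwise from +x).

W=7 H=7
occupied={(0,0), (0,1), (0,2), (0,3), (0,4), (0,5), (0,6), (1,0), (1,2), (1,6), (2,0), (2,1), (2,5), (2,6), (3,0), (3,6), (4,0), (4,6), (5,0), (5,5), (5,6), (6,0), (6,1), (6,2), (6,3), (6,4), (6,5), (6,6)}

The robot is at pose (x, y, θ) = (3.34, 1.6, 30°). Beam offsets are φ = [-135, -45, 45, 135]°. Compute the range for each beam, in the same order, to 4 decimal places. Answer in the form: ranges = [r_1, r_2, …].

beam 1: φ=-135°, α=255°
  cosα=-0.2588 sinα=-0.9659 | (3,1) | tMaxX 1.3137 tMaxY 0.6212 | tΔX 3.8637 tΔY 1.0353
    t=0.6212 [y] (3,0) — stop
  → r_1 = 0.6212
beam 2: φ=-45°, α=345°
  cosα=0.9659 sinα=-0.2588 | (3,1) | tMaxX 0.6833 tMaxY 2.3182 | tΔX 1.0353 tΔY 3.8637
    t=0.6833 [x] (4,1)
    t=1.7186 [x] (5,1)
    t=2.3182 [y] (5,0) — stop
  → r_2 = 2.3182
beam 3: φ=45°, α=75°
  cosα=0.2588 sinα=0.9659 | (3,1) | tMaxX 2.5500 tMaxY 0.4141 | tΔX 3.8637 tΔY 1.0353
    t=0.4141 [y] (3,2)
    t=1.4494 [y] (3,3)
    t=2.4847 [y] (3,4)
    t=2.5500 [x] (4,4)
    t=3.5199 [y] (4,5)
    t=4.5552 [y] (4,6) — stop
  → r_3 = 4.5552
beam 4: φ=135°, α=165°
  cosα=-0.9659 sinα=0.2588 | (3,1) | tMaxX 0.3520 tMaxY 1.5455 | tΔX 1.0353 tΔY 3.8637
    t=0.3520 [x] (2,1) — stop
  → r_4 = 0.3520

ranges = [0.6212, 2.3182, 4.5552, 0.3520]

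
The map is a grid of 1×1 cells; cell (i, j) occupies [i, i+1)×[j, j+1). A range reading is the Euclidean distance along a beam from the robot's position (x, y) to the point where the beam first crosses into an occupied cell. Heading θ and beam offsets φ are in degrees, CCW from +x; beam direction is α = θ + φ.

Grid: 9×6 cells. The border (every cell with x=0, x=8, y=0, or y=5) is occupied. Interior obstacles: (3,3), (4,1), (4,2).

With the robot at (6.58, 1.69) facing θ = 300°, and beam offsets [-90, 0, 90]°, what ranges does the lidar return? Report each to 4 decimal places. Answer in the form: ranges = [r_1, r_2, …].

ranges = [1.3800, 0.7967, 1.6397]

beam 1: φ=-90°, α=210°
  dir = (cos 210°, sin 210°) = (-0.8660, -0.5000); from cell (6,1)
  next x-line at t=0.6697, next y-line at t=1.3800; Δt_x=1.1547, Δt_y=2.0000
    x: enter (5,1) at t=0.6697
    y: enter (5,0) at t=1.3800 ← occupied
  → r_1 = 1.3800
beam 2: φ=0°, α=300°
  dir = (cos 300°, sin 300°) = (0.5000, -0.8660); from cell (6,1)
  next x-line at t=0.8400, next y-line at t=0.7967; Δt_x=2.0000, Δt_y=1.1547
    y: enter (6,0) at t=0.7967 ← occupied
  → r_2 = 0.7967
beam 3: φ=90°, α=30°
  dir = (cos 30°, sin 30°) = (0.8660, 0.5000); from cell (6,1)
  next x-line at t=0.4850, next y-line at t=0.6200; Δt_x=1.1547, Δt_y=2.0000
    x: enter (7,1) at t=0.4850
    y: enter (7,2) at t=0.6200
    x: enter (8,2) at t=1.6397 ← occupied
  → r_3 = 1.6397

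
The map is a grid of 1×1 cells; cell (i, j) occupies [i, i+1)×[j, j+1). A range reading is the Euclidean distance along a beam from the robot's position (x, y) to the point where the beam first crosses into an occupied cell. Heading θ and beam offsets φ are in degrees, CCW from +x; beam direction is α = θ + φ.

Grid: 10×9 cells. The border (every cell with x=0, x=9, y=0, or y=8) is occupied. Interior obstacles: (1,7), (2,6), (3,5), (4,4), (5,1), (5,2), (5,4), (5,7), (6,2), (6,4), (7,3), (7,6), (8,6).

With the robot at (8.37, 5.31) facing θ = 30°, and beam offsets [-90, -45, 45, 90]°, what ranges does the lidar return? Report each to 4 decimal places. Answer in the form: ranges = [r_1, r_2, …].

ranges = [1.2600, 0.6522, 0.7143, 0.7967]

beam 1: φ=-90°, α=300°
  dir = (cos 300°, sin 300°) = (0.5000, -0.8660); from cell (8,5)
  next x-line at t=1.2600, next y-line at t=0.3580; Δt_x=2.0000, Δt_y=1.1547
    y: enter (8,4) at t=0.3580
    x: enter (9,4) at t=1.2600 ← occupied
  → r_1 = 1.2600
beam 2: φ=-45°, α=345°
  dir = (cos 345°, sin 345°) = (0.9659, -0.2588); from cell (8,5)
  next x-line at t=0.6522, next y-line at t=1.1977; Δt_x=1.0353, Δt_y=3.8637
    x: enter (9,5) at t=0.6522 ← occupied
  → r_2 = 0.6522
beam 3: φ=45°, α=75°
  dir = (cos 75°, sin 75°) = (0.2588, 0.9659); from cell (8,5)
  next x-line at t=2.4341, next y-line at t=0.7143; Δt_x=3.8637, Δt_y=1.0353
    y: enter (8,6) at t=0.7143 ← occupied
  → r_3 = 0.7143
beam 4: φ=90°, α=120°
  dir = (cos 120°, sin 120°) = (-0.5000, 0.8660); from cell (8,5)
  next x-line at t=0.7400, next y-line at t=0.7967; Δt_x=2.0000, Δt_y=1.1547
    x: enter (7,5) at t=0.7400
    y: enter (7,6) at t=0.7967 ← occupied
  → r_4 = 0.7967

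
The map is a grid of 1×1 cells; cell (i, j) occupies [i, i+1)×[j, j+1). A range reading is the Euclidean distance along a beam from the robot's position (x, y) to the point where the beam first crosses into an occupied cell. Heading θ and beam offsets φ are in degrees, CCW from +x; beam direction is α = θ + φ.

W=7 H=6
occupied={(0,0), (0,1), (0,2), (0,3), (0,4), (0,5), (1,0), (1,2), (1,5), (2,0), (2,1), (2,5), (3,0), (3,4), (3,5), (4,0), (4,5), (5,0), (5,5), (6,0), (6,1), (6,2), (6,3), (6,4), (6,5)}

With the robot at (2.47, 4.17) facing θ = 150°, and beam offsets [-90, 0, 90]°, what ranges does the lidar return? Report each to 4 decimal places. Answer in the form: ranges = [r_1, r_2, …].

ranges = [0.9584, 1.6600, 1.3510]

beam 1: φ=-90°, α=60°
  d=(0.5000,0.8660)  start (2,4)  tX=1.0600 tY=0.9584  stride 1/|dx|=2.0000 1/|dy|=1.1547
    cross y-line → (2,5), t=0.9584 (wall)
  → r_1 = 0.9584
beam 2: φ=0°, α=150°
  d=(-0.8660,0.5000)  start (2,4)  tX=0.5427 tY=1.6600  stride 1/|dx|=1.1547 1/|dy|=2.0000
    cross x-line → (1,4), t=0.5427
    cross y-line → (1,5), t=1.6600 (wall)
  → r_2 = 1.6600
beam 3: φ=90°, α=240°
  d=(-0.5000,-0.8660)  start (2,4)  tX=0.9400 tY=0.1963  stride 1/|dx|=2.0000 1/|dy|=1.1547
    cross y-line → (2,3), t=0.1963
    cross x-line → (1,3), t=0.9400
    cross y-line → (1,2), t=1.3510 (wall)
  → r_3 = 1.3510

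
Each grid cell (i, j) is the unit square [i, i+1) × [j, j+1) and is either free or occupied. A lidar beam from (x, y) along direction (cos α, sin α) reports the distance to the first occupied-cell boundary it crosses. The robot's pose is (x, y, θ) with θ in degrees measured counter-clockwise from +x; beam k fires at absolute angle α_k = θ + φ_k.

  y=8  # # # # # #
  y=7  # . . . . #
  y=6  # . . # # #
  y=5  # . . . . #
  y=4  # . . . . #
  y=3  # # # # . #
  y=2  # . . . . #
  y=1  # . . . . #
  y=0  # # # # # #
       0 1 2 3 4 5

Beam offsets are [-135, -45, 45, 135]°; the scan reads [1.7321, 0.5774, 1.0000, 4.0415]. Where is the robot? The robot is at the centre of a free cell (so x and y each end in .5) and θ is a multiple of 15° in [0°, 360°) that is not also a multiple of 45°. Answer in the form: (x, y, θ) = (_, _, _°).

(x, y, θ) = (1.5, 6.5, 195°)

Enumerate (i+0.5, j+0.5, θ) over the 23 free cells and 16 admissible headings. For each, cast all 4 beams and compare to the given ranges.
  (4.5, 3.5, 210°): beam 1 = 1.9319 ≠ 1.7321 ✗
  (4.5, 5.5, 30°): beam 1 = 1.9319 ≠ 1.7321 ✗
  (4.5, 5.5, 150°): beam 1 = 0.5176 ≠ 1.7321 ✗
  (2.5, 2.5, 300°): beam 1 = 1.5529 ≠ 1.7321 ✗
  …
  (1.5, 6.5, 195°): r_1=1.7321, r_2=0.5774, r_3=1.0000, r_4=4.0415 — all match ✓
No second candidate reproduces the full scan.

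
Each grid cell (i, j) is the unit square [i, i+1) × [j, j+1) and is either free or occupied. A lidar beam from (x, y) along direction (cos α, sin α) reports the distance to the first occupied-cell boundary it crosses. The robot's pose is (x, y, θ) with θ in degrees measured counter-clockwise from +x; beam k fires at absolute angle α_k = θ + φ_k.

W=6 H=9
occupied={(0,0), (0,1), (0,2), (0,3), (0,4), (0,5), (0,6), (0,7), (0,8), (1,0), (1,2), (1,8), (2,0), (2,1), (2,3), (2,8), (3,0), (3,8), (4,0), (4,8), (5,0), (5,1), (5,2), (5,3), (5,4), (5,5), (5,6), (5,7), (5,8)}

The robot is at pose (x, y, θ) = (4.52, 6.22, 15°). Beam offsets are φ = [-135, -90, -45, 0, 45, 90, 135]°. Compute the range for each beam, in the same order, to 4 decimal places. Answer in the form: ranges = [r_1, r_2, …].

ranges = [3.0400, 1.8546, 0.5543, 0.4969, 0.9600, 1.8428, 3.5600]

beam 1: φ=-135°, α=240°
  dir = (cos 240°, sin 240°) = (-0.5000, -0.8660); from cell (4,6)
  next x-line at t=1.0400, next y-line at t=0.2540; Δt_x=2.0000, Δt_y=1.1547
    y: enter (4,5) at t=0.2540
    x: enter (3,5) at t=1.0400
    y: enter (3,4) at t=1.4087
    y: enter (3,3) at t=2.5634
    x: enter (2,3) at t=3.0400 ← occupied
  → r_1 = 3.0400
beam 2: φ=-90°, α=285°
  dir = (cos 285°, sin 285°) = (0.2588, -0.9659); from cell (4,6)
  next x-line at t=1.8546, next y-line at t=0.2278; Δt_x=3.8637, Δt_y=1.0353
    y: enter (4,5) at t=0.2278
    y: enter (4,4) at t=1.2630
    x: enter (5,4) at t=1.8546 ← occupied
  → r_2 = 1.8546
beam 3: φ=-45°, α=330°
  dir = (cos 330°, sin 330°) = (0.8660, -0.5000); from cell (4,6)
  next x-line at t=0.5543, next y-line at t=0.4400; Δt_x=1.1547, Δt_y=2.0000
    y: enter (4,5) at t=0.4400
    x: enter (5,5) at t=0.5543 ← occupied
  → r_3 = 0.5543
beam 4: φ=0°, α=15°
  dir = (cos 15°, sin 15°) = (0.9659, 0.2588); from cell (4,6)
  next x-line at t=0.4969, next y-line at t=3.0137; Δt_x=1.0353, Δt_y=3.8637
    x: enter (5,6) at t=0.4969 ← occupied
  → r_4 = 0.4969
beam 5: φ=45°, α=60°
  dir = (cos 60°, sin 60°) = (0.5000, 0.8660); from cell (4,6)
  next x-line at t=0.9600, next y-line at t=0.9007; Δt_x=2.0000, Δt_y=1.1547
    y: enter (4,7) at t=0.9007
    x: enter (5,7) at t=0.9600 ← occupied
  → r_5 = 0.9600
beam 6: φ=90°, α=105°
  dir = (cos 105°, sin 105°) = (-0.2588, 0.9659); from cell (4,6)
  next x-line at t=2.0091, next y-line at t=0.8075; Δt_x=3.8637, Δt_y=1.0353
    y: enter (4,7) at t=0.8075
    y: enter (4,8) at t=1.8428 ← occupied
  → r_6 = 1.8428
beam 7: φ=135°, α=150°
  dir = (cos 150°, sin 150°) = (-0.8660, 0.5000); from cell (4,6)
  next x-line at t=0.6004, next y-line at t=1.5600; Δt_x=1.1547, Δt_y=2.0000
    x: enter (3,6) at t=0.6004
    y: enter (3,7) at t=1.5600
    x: enter (2,7) at t=1.7551
    x: enter (1,7) at t=2.9098
    y: enter (1,8) at t=3.5600 ← occupied
  → r_7 = 3.5600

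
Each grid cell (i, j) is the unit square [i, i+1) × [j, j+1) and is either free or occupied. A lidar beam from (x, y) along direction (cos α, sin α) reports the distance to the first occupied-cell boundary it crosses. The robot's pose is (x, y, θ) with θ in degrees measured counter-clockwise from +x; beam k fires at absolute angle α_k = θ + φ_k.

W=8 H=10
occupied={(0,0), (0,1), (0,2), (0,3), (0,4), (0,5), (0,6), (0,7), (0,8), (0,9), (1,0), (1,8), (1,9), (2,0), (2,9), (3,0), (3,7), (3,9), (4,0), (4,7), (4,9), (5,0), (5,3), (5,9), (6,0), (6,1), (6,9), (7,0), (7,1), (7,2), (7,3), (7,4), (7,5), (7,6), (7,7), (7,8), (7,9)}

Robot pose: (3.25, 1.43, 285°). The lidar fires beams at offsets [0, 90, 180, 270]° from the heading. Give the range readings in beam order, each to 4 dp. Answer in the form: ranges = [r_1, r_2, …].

ranges = [0.4452, 3.8823, 6.8018, 1.6614]

beam 1: φ=0°, α=285°
  d=(0.2588,-0.9659)  start (3,1)  tX=2.8978 tY=0.4452  stride 1/|dx|=3.8637 1/|dy|=1.0353
    cross y-line → (3,0), t=0.4452 (wall)
  → r_1 = 0.4452
beam 2: φ=90°, α=15°
  d=(0.9659,0.2588)  start (3,1)  tX=0.7765 tY=2.2023  stride 1/|dx|=1.0353 1/|dy|=3.8637
    cross x-line → (4,1), t=0.7765
    cross x-line → (5,1), t=1.8117
    cross y-line → (5,2), t=2.2023
    cross x-line → (6,2), t=2.8470
    cross x-line → (7,2), t=3.8823 (wall)
  → r_2 = 3.8823
beam 3: φ=180°, α=105°
  d=(-0.2588,0.9659)  start (3,1)  tX=0.9659 tY=0.5901  stride 1/|dx|=3.8637 1/|dy|=1.0353
    cross y-line → (3,2), t=0.5901
    cross x-line → (2,2), t=0.9659
    cross y-line → (2,3), t=1.6254
    cross y-line → (2,4), t=2.6607
    cross y-line → (2,5), t=3.6959
    cross y-line → (2,6), t=4.7312
    cross x-line → (1,6), t=4.8296
    cross y-line → (1,7), t=5.7665
    cross y-line → (1,8), t=6.8018 (wall)
  → r_3 = 6.8018
beam 4: φ=270°, α=195°
  d=(-0.9659,-0.2588)  start (3,1)  tX=0.2588 tY=1.6614  stride 1/|dx|=1.0353 1/|dy|=3.8637
    cross x-line → (2,1), t=0.2588
    cross x-line → (1,1), t=1.2941
    cross y-line → (1,0), t=1.6614 (wall)
  → r_4 = 1.6614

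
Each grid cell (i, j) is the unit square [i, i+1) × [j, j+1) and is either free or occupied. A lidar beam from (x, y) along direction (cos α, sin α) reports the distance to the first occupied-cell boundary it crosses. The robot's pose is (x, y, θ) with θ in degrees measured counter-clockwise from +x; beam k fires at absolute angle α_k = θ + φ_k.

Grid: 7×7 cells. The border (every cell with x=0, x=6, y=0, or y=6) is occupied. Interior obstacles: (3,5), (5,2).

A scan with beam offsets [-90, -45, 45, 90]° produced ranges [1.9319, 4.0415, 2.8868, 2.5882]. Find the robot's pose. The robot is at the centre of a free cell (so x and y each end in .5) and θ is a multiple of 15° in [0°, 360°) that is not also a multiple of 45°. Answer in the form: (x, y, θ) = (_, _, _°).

(x, y, θ) = (4.5, 3.5, 195°)

The pose lattice has 23·16 = 368 candidates. Test each by forward raycasting.
  (4.5, 5.5, 330°): beam 1 = 5.1962 ≠ 1.9319 ✗
  (5.5, 3.5, 300°): beam 1 = 5.0000 ≠ 1.9319 ✗
  (5.5, 4.5, 105°): beam 1 = 0.5176 ≠ 1.9319 ✗
  …
  (4.5, 3.5, 195°): r_1=1.9319, r_2=4.0415, r_3=2.8868, r_4=2.5882 — all match ✓
Unique over the lattice → pose = (4.5, 3.5, 195°).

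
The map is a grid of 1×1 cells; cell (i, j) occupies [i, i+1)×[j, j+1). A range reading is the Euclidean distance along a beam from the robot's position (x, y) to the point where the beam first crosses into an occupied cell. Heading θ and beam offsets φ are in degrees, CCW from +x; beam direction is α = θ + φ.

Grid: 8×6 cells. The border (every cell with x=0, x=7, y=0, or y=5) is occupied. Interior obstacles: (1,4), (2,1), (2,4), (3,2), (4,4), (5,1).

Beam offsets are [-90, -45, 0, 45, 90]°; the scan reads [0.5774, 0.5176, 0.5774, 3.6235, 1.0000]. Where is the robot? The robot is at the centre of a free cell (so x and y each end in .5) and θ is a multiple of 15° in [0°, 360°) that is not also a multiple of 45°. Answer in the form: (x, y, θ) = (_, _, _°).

(x, y, θ) = (4.5, 1.5, 30°)

The pose lattice has 18·16 = 288 candidates. Test each by forward raycasting.
  (4.5, 2.5, 15°): beam 1 = 1.5529 ≠ 0.5774 ✗
  (2.5, 2.5, 60°): beam 3 = 2.8868 ≠ 0.5774 ✗
  (5.5, 2.5, 330°): beam 3 = 1.7321 ≠ 0.5774 ✗
  (1.5, 1.5, 285°): beam 1 = 0.5176 ≠ 0.5774 ✗
  (5.5, 2.5, 195°): beam 1 = 1.9319 ≠ 0.5774 ✗
  …
  (4.5, 1.5, 30°): r_1=0.5774, r_2=0.5176, r_3=0.5774, r_4=3.6235, r_5=1.0000 — all match ✓
Only this pose fits every beam.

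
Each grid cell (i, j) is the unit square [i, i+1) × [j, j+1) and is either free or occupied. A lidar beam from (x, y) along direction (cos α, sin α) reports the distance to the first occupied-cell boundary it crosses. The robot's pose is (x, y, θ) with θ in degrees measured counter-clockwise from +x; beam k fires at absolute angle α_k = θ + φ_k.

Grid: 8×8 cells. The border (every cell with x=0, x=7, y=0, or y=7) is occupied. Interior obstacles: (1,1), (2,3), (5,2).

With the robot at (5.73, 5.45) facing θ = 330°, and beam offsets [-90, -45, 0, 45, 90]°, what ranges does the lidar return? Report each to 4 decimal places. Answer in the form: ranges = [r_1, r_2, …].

ranges = [5.1384, 4.6070, 1.4665, 1.3148, 1.7898]

beam 1: φ=-90°, α=240°
  dir = (cos 240°, sin 240°) = (-0.5000, -0.8660); from cell (5,5)
  next x-line at t=1.4600, next y-line at t=0.5196; Δt_x=2.0000, Δt_y=1.1547
    y: enter (5,4) at t=0.5196
    x: enter (4,4) at t=1.4600
    y: enter (4,3) at t=1.6743
    y: enter (4,2) at t=2.8290
    x: enter (3,2) at t=3.4600
    y: enter (3,1) at t=3.9837
    y: enter (3,0) at t=5.1384 ← occupied
  → r_1 = 5.1384
beam 2: φ=-45°, α=285°
  dir = (cos 285°, sin 285°) = (0.2588, -0.9659); from cell (5,5)
  next x-line at t=1.0432, next y-line at t=0.4659; Δt_x=3.8637, Δt_y=1.0353
    y: enter (5,4) at t=0.4659
    x: enter (6,4) at t=1.0432
    y: enter (6,3) at t=1.5012
    y: enter (6,2) at t=2.5364
    y: enter (6,1) at t=3.5717
    y: enter (6,0) at t=4.6070 ← occupied
  → r_2 = 4.6070
beam 3: φ=0°, α=330°
  dir = (cos 330°, sin 330°) = (0.8660, -0.5000); from cell (5,5)
  next x-line at t=0.3118, next y-line at t=0.9000; Δt_x=1.1547, Δt_y=2.0000
    x: enter (6,5) at t=0.3118
    y: enter (6,4) at t=0.9000
    x: enter (7,4) at t=1.4665 ← occupied
  → r_3 = 1.4665
beam 4: φ=45°, α=15°
  dir = (cos 15°, sin 15°) = (0.9659, 0.2588); from cell (5,5)
  next x-line at t=0.2795, next y-line at t=2.1250; Δt_x=1.0353, Δt_y=3.8637
    x: enter (6,5) at t=0.2795
    x: enter (7,5) at t=1.3148 ← occupied
  → r_4 = 1.3148
beam 5: φ=90°, α=60°
  dir = (cos 60°, sin 60°) = (0.5000, 0.8660); from cell (5,5)
  next x-line at t=0.5400, next y-line at t=0.6351; Δt_x=2.0000, Δt_y=1.1547
    x: enter (6,5) at t=0.5400
    y: enter (6,6) at t=0.6351
    y: enter (6,7) at t=1.7898 ← occupied
  → r_5 = 1.7898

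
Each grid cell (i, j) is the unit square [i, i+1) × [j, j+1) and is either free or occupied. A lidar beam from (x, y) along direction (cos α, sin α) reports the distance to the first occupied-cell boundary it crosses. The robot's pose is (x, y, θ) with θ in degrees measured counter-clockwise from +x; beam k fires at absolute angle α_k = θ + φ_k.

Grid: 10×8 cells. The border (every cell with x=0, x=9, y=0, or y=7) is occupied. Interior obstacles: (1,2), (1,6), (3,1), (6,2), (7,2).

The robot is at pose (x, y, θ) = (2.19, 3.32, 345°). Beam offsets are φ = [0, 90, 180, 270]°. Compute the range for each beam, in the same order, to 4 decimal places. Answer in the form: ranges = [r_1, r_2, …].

beam 1: φ=0°, α=345°
  direction (0.9659, -0.2588); cell (2,3); t to first gridline: x 0.8386, y 1.2364 (then +1.0353 / +3.8637)
    (3,3) via x @ 0.8386
    (3,2) via y @ 1.2364
    (4,2) via x @ 1.8738
    (5,2) via x @ 2.9091
    (6,2) via x @ 3.9444  # hit
  → r_1 = 3.9444
beam 2: φ=90°, α=75°
  direction (0.2588, 0.9659); cell (2,3); t to first gridline: x 3.1296, y 0.7040 (then +3.8637 / +1.0353)
    (2,4) via y @ 0.7040
    (2,5) via y @ 1.7393
    (2,6) via y @ 2.7745
    (3,6) via x @ 3.1296
    (3,7) via y @ 3.8098  # hit
  → r_2 = 3.8098
beam 3: φ=180°, α=165°
  direction (-0.9659, 0.2588); cell (2,3); t to first gridline: x 0.1967, y 2.6273 (then +1.0353 / +3.8637)
    (1,3) via x @ 0.1967
    (0,3) via x @ 1.2320  # hit
  → r_3 = 1.2320
beam 4: φ=270°, α=255°
  direction (-0.2588, -0.9659); cell (2,3); t to first gridline: x 0.7341, y 0.3313 (then +3.8637 / +1.0353)
    (2,2) via y @ 0.3313
    (1,2) via x @ 0.7341  # hit
  → r_4 = 0.7341

ranges = [3.9444, 3.8098, 1.2320, 0.7341]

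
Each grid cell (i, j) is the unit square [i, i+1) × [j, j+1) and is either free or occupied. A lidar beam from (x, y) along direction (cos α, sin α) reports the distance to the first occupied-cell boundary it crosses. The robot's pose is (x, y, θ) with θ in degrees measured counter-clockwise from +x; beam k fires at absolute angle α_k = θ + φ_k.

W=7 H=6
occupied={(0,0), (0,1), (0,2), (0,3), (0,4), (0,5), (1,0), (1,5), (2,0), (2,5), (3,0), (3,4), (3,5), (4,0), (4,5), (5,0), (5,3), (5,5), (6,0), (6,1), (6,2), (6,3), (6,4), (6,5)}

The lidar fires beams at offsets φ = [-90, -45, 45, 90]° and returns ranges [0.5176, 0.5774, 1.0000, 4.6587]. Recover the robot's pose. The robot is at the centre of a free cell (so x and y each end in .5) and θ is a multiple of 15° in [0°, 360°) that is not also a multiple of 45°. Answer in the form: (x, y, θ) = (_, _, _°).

The pose lattice has 18·16 = 288 candidates. Test each by forward raycasting.
  (1.5, 4.5, 120°): beam 1 = 1.0000 ≠ 0.5176 ✗
  (4.5, 4.5, 150°): beam 1 = 0.5774 ≠ 0.5176 ✗
  (3.5, 3.5, 150°): beam 1 = 0.5774 ≠ 0.5176 ✗
  (5.5, 1.5, 60°): beam 1 = 0.5774 ≠ 0.5176 ✗
  …
  (1.5, 1.5, 285°): r_1=0.5176, r_2=0.5774, r_3=1.0000, r_4=4.6587 — all match ✓
Only this pose fits every beam.

(x, y, θ) = (1.5, 1.5, 285°)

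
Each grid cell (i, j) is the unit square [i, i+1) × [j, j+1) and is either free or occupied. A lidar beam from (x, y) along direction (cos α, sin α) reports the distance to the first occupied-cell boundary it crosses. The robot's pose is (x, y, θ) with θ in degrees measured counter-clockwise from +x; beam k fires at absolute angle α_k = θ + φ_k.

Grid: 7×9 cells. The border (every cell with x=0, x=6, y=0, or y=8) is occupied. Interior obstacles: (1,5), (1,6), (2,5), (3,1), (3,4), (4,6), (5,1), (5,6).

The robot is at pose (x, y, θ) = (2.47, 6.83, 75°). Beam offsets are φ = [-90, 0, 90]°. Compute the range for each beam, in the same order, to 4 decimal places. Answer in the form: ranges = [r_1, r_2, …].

ranges = [1.5840, 1.2113, 0.4866]

beam 1: φ=-90°, α=345°
  d=(0.9659,-0.2588)  start (2,6)  tX=0.5487 tY=3.2069  stride 1/|dx|=1.0353 1/|dy|=3.8637
    cross x-line → (3,6), t=0.5487
    cross x-line → (4,6), t=1.5840 (wall)
  → r_1 = 1.5840
beam 2: φ=0°, α=75°
  d=(0.2588,0.9659)  start (2,6)  tX=2.0478 tY=0.1760  stride 1/|dx|=3.8637 1/|dy|=1.0353
    cross y-line → (2,7), t=0.1760
    cross y-line → (2,8), t=1.2113 (wall)
  → r_2 = 1.2113
beam 3: φ=90°, α=165°
  d=(-0.9659,0.2588)  start (2,6)  tX=0.4866 tY=0.6568  stride 1/|dx|=1.0353 1/|dy|=3.8637
    cross x-line → (1,6), t=0.4866 (wall)
  → r_3 = 0.4866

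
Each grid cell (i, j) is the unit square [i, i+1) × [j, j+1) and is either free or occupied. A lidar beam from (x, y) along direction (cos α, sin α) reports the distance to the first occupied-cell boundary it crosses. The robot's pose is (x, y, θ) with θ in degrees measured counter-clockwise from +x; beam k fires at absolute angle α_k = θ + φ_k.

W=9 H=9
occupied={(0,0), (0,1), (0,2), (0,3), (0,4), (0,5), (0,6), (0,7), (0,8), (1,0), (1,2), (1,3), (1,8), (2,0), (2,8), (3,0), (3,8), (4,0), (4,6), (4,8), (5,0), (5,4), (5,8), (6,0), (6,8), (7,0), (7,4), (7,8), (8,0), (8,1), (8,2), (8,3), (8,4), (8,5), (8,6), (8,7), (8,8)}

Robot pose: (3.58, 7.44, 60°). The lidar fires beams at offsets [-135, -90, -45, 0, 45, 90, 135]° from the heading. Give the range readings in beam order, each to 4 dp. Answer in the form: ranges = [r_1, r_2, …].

beam 1: φ=-135°, α=285°
  d=(0.2588,-0.9659)  start (3,7)  tX=1.6228 tY=0.4555  stride 1/|dx|=3.8637 1/|dy|=1.0353
    cross y-line → (3,6), t=0.4555
    cross y-line → (3,5), t=1.4908
    cross x-line → (4,5), t=1.6228
    cross y-line → (4,4), t=2.5261
    cross y-line → (4,3), t=3.5614
    cross y-line → (4,2), t=4.5966
    cross x-line → (5,2), t=5.4865
    cross y-line → (5,1), t=5.6319
    cross y-line → (5,0), t=6.6672 (wall)
  → r_1 = 6.6672
beam 2: φ=-90°, α=330°
  d=(0.8660,-0.5000)  start (3,7)  tX=0.4850 tY=0.8800  stride 1/|dx|=1.1547 1/|dy|=2.0000
    cross x-line → (4,7), t=0.4850
    cross y-line → (4,6), t=0.8800 (wall)
  → r_2 = 0.8800
beam 3: φ=-45°, α=15°
  d=(0.9659,0.2588)  start (3,7)  tX=0.4348 tY=2.1637  stride 1/|dx|=1.0353 1/|dy|=3.8637
    cross x-line → (4,7), t=0.4348
    cross x-line → (5,7), t=1.4701
    cross y-line → (5,8), t=2.1637 (wall)
  → r_3 = 2.1637
beam 4: φ=0°, α=60°
  d=(0.5000,0.8660)  start (3,7)  tX=0.8400 tY=0.6466  stride 1/|dx|=2.0000 1/|dy|=1.1547
    cross y-line → (3,8), t=0.6466 (wall)
  → r_4 = 0.6466
beam 5: φ=45°, α=105°
  d=(-0.2588,0.9659)  start (3,7)  tX=2.2409 tY=0.5798  stride 1/|dx|=3.8637 1/|dy|=1.0353
    cross y-line → (3,8), t=0.5798 (wall)
  → r_5 = 0.5798
beam 6: φ=90°, α=150°
  d=(-0.8660,0.5000)  start (3,7)  tX=0.6697 tY=1.1200  stride 1/|dx|=1.1547 1/|dy|=2.0000
    cross x-line → (2,7), t=0.6697
    cross y-line → (2,8), t=1.1200 (wall)
  → r_6 = 1.1200
beam 7: φ=135°, α=195°
  d=(-0.9659,-0.2588)  start (3,7)  tX=0.6005 tY=1.7000  stride 1/|dx|=1.0353 1/|dy|=3.8637
    cross x-line → (2,7), t=0.6005
    cross x-line → (1,7), t=1.6357
    cross y-line → (1,6), t=1.7000
    cross x-line → (0,6), t=2.6710 (wall)
  → r_7 = 2.6710

ranges = [6.6672, 0.8800, 2.1637, 0.6466, 0.5798, 1.1200, 2.6710]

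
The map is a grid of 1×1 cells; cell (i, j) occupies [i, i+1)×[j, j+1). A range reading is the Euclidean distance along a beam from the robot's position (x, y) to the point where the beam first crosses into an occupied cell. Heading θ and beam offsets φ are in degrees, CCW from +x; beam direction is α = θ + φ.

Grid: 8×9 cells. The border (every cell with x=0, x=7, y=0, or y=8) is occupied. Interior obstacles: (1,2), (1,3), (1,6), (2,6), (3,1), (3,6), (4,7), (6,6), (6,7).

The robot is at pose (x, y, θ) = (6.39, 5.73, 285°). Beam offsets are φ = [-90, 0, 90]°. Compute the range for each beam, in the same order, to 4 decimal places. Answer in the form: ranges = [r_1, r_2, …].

beam 1: φ=-90°, α=195°
  cosα=-0.9659 sinα=-0.2588 | (6,5) | tMaxX 0.4038 tMaxY 2.8205 | tΔX 1.0353 tΔY 3.8637
    t=0.4038 [x] (5,5)
    t=1.4390 [x] (4,5)
    t=2.4743 [x] (3,5)
    t=2.8205 [y] (3,4)
    t=3.5096 [x] (2,4)
    t=4.5449 [x] (1,4)
    t=5.5801 [x] (0,4) — stop
  → r_1 = 5.5801
beam 2: φ=0°, α=285°
  cosα=0.2588 sinα=-0.9659 | (6,5) | tMaxX 2.3569 tMaxY 0.7558 | tΔX 3.8637 tΔY 1.0353
    t=0.7558 [y] (6,4)
    t=1.7910 [y] (6,3)
    t=2.3569 [x] (7,3) — stop
  → r_2 = 2.3569
beam 3: φ=90°, α=15°
  cosα=0.9659 sinα=0.2588 | (6,5) | tMaxX 0.6315 tMaxY 1.0432 | tΔX 1.0353 tΔY 3.8637
    t=0.6315 [x] (7,5) — stop
  → r_3 = 0.6315

ranges = [5.5801, 2.3569, 0.6315]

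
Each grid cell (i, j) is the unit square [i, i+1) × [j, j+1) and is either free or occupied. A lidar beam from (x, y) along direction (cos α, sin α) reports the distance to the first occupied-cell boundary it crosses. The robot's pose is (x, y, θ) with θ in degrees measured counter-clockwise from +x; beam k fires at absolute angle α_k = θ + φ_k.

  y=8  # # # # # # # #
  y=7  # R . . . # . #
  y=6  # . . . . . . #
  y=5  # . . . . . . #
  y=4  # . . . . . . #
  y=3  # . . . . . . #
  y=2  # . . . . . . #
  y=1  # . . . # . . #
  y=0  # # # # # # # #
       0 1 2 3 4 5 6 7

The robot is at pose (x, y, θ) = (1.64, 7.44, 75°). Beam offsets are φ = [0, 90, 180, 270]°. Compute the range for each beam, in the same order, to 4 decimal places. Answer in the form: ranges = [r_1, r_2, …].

beam 1: φ=0°, α=75°
  d=(0.2588,0.9659)  start (1,7)  tX=1.3909 tY=0.5798  stride 1/|dx|=3.8637 1/|dy|=1.0353
    cross y-line → (1,8), t=0.5798 (wall)
  → r_1 = 0.5798
beam 2: φ=90°, α=165°
  d=(-0.9659,0.2588)  start (1,7)  tX=0.6626 tY=2.1637  stride 1/|dx|=1.0353 1/|dy|=3.8637
    cross x-line → (0,7), t=0.6626 (wall)
  → r_2 = 0.6626
beam 3: φ=180°, α=255°
  d=(-0.2588,-0.9659)  start (1,7)  tX=2.4728 tY=0.4555  stride 1/|dx|=3.8637 1/|dy|=1.0353
    cross y-line → (1,6), t=0.4555
    cross y-line → (1,5), t=1.4908
    cross x-line → (0,5), t=2.4728 (wall)
  → r_3 = 2.4728
beam 4: φ=270°, α=345°
  d=(0.9659,-0.2588)  start (1,7)  tX=0.3727 tY=1.7000  stride 1/|dx|=1.0353 1/|dy|=3.8637
    cross x-line → (2,7), t=0.3727
    cross x-line → (3,7), t=1.4080
    cross y-line → (3,6), t=1.7000
    cross x-line → (4,6), t=2.4433
    cross x-line → (5,6), t=3.4785
    cross x-line → (6,6), t=4.5138
    cross x-line → (7,6), t=5.5491 (wall)
  → r_4 = 5.5491

ranges = [0.5798, 0.6626, 2.4728, 5.5491]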